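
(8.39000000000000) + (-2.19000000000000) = 6.20000000000000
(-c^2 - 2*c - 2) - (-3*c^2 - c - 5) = 2*c^2 - c + 3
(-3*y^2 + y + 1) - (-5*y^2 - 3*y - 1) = 2*y^2 + 4*y + 2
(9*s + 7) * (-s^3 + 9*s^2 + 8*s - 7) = -9*s^4 + 74*s^3 + 135*s^2 - 7*s - 49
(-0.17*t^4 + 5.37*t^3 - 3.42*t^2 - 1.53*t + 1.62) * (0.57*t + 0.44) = -0.0969*t^5 + 2.9861*t^4 + 0.4134*t^3 - 2.3769*t^2 + 0.2502*t + 0.7128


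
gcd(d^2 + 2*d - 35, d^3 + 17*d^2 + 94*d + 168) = d + 7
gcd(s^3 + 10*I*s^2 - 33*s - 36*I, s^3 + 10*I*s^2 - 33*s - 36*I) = s^3 + 10*I*s^2 - 33*s - 36*I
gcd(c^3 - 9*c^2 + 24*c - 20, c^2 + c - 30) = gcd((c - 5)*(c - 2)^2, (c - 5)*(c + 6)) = c - 5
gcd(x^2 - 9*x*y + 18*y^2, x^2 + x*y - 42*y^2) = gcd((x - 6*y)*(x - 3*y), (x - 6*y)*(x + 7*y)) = x - 6*y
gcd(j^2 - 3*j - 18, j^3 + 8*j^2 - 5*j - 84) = 1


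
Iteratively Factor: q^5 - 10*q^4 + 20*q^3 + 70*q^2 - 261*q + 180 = (q - 1)*(q^4 - 9*q^3 + 11*q^2 + 81*q - 180) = (q - 5)*(q - 1)*(q^3 - 4*q^2 - 9*q + 36) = (q - 5)*(q - 3)*(q - 1)*(q^2 - q - 12) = (q - 5)*(q - 4)*(q - 3)*(q - 1)*(q + 3)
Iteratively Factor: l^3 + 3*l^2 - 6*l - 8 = (l - 2)*(l^2 + 5*l + 4) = (l - 2)*(l + 4)*(l + 1)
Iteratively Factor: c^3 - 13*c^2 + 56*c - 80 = (c - 5)*(c^2 - 8*c + 16) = (c - 5)*(c - 4)*(c - 4)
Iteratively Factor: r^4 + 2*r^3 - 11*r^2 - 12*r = (r + 4)*(r^3 - 2*r^2 - 3*r) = r*(r + 4)*(r^2 - 2*r - 3) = r*(r + 1)*(r + 4)*(r - 3)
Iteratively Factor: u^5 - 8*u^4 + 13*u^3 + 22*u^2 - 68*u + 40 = (u - 5)*(u^4 - 3*u^3 - 2*u^2 + 12*u - 8) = (u - 5)*(u - 1)*(u^3 - 2*u^2 - 4*u + 8) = (u - 5)*(u - 2)*(u - 1)*(u^2 - 4) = (u - 5)*(u - 2)*(u - 1)*(u + 2)*(u - 2)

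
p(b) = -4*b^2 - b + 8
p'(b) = -8*b - 1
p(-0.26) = 7.99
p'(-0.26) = 1.08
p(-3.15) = -28.54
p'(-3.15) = 24.20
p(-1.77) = -2.76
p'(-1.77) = 13.16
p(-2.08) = -7.23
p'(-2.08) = 15.64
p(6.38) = -161.20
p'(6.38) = -52.04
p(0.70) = 5.34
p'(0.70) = -6.60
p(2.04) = -10.69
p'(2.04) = -17.32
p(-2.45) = -13.56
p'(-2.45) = 18.60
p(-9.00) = -307.00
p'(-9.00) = 71.00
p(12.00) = -580.00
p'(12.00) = -97.00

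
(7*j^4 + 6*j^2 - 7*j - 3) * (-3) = -21*j^4 - 18*j^2 + 21*j + 9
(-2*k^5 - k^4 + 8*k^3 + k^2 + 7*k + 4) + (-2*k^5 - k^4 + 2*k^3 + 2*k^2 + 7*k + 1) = -4*k^5 - 2*k^4 + 10*k^3 + 3*k^2 + 14*k + 5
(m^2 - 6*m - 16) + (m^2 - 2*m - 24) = 2*m^2 - 8*m - 40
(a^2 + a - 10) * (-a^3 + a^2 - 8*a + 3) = -a^5 + 3*a^3 - 15*a^2 + 83*a - 30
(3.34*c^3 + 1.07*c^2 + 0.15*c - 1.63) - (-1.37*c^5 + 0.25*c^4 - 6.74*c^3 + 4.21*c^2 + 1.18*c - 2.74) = 1.37*c^5 - 0.25*c^4 + 10.08*c^3 - 3.14*c^2 - 1.03*c + 1.11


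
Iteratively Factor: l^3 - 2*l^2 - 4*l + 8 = (l - 2)*(l^2 - 4) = (l - 2)^2*(l + 2)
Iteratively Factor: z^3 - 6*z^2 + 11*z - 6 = (z - 1)*(z^2 - 5*z + 6) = (z - 3)*(z - 1)*(z - 2)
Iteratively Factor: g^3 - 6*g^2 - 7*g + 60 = (g - 4)*(g^2 - 2*g - 15) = (g - 4)*(g + 3)*(g - 5)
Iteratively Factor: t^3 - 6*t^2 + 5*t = (t)*(t^2 - 6*t + 5) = t*(t - 1)*(t - 5)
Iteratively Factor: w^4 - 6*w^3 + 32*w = (w)*(w^3 - 6*w^2 + 32) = w*(w - 4)*(w^2 - 2*w - 8) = w*(w - 4)^2*(w + 2)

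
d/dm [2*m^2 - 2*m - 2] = 4*m - 2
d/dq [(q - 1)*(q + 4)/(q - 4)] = (q^2 - 8*q - 8)/(q^2 - 8*q + 16)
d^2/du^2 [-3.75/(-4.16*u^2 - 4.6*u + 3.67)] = (-129.792*u^2 - 143.52*u + 3.75*(8.32*u + 4.6)*(16.64*u + 9.2) + 114.504)/(4.16*u^2 + 4.6*u - 3.67)^3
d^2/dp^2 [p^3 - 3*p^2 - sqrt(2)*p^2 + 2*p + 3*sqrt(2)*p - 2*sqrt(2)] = 6*p - 6 - 2*sqrt(2)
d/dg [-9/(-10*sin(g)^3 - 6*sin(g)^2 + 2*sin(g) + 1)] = 18*(-15*sin(g)^2 - 6*sin(g) + 1)*cos(g)/(10*sin(g)^3 + 6*sin(g)^2 - 2*sin(g) - 1)^2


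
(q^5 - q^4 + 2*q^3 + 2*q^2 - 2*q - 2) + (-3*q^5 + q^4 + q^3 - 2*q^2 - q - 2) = -2*q^5 + 3*q^3 - 3*q - 4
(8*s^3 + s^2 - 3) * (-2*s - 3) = -16*s^4 - 26*s^3 - 3*s^2 + 6*s + 9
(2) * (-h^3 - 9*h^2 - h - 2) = -2*h^3 - 18*h^2 - 2*h - 4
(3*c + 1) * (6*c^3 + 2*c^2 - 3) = 18*c^4 + 12*c^3 + 2*c^2 - 9*c - 3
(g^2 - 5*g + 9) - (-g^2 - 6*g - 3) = 2*g^2 + g + 12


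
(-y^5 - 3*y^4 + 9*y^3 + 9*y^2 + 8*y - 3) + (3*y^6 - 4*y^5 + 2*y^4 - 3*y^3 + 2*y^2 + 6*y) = 3*y^6 - 5*y^5 - y^4 + 6*y^3 + 11*y^2 + 14*y - 3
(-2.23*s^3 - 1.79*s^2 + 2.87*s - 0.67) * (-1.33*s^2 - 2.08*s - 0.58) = 2.9659*s^5 + 7.0191*s^4 + 1.1995*s^3 - 4.0403*s^2 - 0.271*s + 0.3886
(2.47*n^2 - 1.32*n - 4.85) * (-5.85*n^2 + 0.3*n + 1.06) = -14.4495*n^4 + 8.463*n^3 + 30.5947*n^2 - 2.8542*n - 5.141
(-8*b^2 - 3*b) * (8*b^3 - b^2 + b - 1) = -64*b^5 - 16*b^4 - 5*b^3 + 5*b^2 + 3*b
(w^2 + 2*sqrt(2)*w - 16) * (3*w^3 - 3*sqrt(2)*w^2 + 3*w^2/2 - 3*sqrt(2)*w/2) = 3*w^5 + 3*w^4/2 + 3*sqrt(2)*w^4 - 60*w^3 + 3*sqrt(2)*w^3/2 - 30*w^2 + 48*sqrt(2)*w^2 + 24*sqrt(2)*w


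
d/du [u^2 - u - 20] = 2*u - 1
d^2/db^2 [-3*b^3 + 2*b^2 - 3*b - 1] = 4 - 18*b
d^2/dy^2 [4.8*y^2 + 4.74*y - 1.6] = 9.60000000000000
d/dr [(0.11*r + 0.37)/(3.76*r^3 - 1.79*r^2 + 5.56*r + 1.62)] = (-0.8272*r^3 - 3.9767*r^2 + 1.3246*r - 1.879)/(14.1376*r^6 - 13.4608*r^5 + 45.0153*r^4 - 7.7224*r^3 + 25.114*r^2 + 18.0144*r + 2.6244)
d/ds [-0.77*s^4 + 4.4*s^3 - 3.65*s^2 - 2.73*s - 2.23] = -3.08*s^3 + 13.2*s^2 - 7.3*s - 2.73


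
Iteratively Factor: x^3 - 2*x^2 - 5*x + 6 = (x - 3)*(x^2 + x - 2) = (x - 3)*(x - 1)*(x + 2)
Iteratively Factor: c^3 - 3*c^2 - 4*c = (c - 4)*(c^2 + c) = c*(c - 4)*(c + 1)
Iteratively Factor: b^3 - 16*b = (b)*(b^2 - 16) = b*(b + 4)*(b - 4)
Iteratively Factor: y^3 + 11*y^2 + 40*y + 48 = (y + 3)*(y^2 + 8*y + 16) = (y + 3)*(y + 4)*(y + 4)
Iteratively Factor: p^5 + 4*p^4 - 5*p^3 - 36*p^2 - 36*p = (p)*(p^4 + 4*p^3 - 5*p^2 - 36*p - 36) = p*(p + 2)*(p^3 + 2*p^2 - 9*p - 18) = p*(p + 2)^2*(p^2 - 9) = p*(p + 2)^2*(p + 3)*(p - 3)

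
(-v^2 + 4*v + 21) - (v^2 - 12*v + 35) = -2*v^2 + 16*v - 14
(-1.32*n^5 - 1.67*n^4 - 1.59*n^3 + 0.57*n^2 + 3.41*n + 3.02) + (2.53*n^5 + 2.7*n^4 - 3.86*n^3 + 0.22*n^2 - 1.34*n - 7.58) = 1.21*n^5 + 1.03*n^4 - 5.45*n^3 + 0.79*n^2 + 2.07*n - 4.56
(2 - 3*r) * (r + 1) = -3*r^2 - r + 2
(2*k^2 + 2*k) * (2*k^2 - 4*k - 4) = 4*k^4 - 4*k^3 - 16*k^2 - 8*k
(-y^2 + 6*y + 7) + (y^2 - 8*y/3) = 10*y/3 + 7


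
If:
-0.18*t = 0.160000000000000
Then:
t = -0.89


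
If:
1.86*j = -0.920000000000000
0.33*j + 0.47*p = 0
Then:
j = -0.49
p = 0.35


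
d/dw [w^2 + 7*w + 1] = 2*w + 7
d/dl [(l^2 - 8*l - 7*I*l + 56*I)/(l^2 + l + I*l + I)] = (l^2*(9 + 8*I) - 110*I*l + 63 - 64*I)/(l^4 + 2*l^3*(1 + I) + 4*I*l^2 + 2*l*(-1 + I) - 1)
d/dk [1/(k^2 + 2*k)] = 2*(-k - 1)/(k^2*(k + 2)^2)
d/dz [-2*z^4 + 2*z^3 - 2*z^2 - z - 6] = -8*z^3 + 6*z^2 - 4*z - 1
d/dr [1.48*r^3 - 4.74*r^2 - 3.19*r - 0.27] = 4.44*r^2 - 9.48*r - 3.19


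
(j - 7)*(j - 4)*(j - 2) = j^3 - 13*j^2 + 50*j - 56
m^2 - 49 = (m - 7)*(m + 7)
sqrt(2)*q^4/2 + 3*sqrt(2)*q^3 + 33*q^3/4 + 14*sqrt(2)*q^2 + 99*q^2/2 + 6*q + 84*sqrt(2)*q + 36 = (q/2 + sqrt(2))*(q + 6)*(q + 6*sqrt(2))*(sqrt(2)*q + 1/2)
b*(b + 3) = b^2 + 3*b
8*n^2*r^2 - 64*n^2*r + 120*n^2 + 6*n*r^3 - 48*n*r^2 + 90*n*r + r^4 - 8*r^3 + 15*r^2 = (2*n + r)*(4*n + r)*(r - 5)*(r - 3)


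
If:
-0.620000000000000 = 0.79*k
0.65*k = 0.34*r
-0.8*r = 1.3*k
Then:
No Solution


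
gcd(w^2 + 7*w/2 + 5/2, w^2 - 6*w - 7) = w + 1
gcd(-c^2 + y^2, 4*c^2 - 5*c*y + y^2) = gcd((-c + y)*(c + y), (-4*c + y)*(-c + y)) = -c + y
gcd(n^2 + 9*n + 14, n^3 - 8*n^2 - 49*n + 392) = n + 7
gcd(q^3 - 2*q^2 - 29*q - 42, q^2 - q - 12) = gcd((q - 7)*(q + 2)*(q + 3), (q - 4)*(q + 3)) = q + 3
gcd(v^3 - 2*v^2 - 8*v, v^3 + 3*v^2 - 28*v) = v^2 - 4*v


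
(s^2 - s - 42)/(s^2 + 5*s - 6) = (s - 7)/(s - 1)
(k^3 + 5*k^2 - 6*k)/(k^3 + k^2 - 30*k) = (k - 1)/(k - 5)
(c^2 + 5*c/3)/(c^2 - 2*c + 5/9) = 3*c*(3*c + 5)/(9*c^2 - 18*c + 5)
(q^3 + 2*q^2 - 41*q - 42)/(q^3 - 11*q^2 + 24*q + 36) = (q + 7)/(q - 6)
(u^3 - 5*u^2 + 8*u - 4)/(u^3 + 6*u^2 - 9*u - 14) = (u^2 - 3*u + 2)/(u^2 + 8*u + 7)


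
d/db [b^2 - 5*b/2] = 2*b - 5/2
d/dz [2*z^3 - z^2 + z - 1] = 6*z^2 - 2*z + 1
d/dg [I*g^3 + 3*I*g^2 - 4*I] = 3*I*g*(g + 2)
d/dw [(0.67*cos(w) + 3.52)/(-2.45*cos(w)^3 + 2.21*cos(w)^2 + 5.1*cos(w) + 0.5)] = (-3.283*cos(w)^3 - 24.3913*cos(w)^2 + 15.5584*cos(w) + 17.617)*sin(w)/(6.0025*cos(w)^6 - 10.829*cos(w)^5 - 20.1059*cos(w)^4 + 20.092*cos(w)^3 + 28.22*cos(w)^2 + 5.1*cos(w) + 0.25)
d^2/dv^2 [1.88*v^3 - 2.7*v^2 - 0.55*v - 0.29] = 11.28*v - 5.4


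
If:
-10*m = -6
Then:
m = 3/5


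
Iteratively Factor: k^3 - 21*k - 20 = (k + 4)*(k^2 - 4*k - 5) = (k + 1)*(k + 4)*(k - 5)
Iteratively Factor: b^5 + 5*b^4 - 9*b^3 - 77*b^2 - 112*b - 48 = (b + 1)*(b^4 + 4*b^3 - 13*b^2 - 64*b - 48) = (b - 4)*(b + 1)*(b^3 + 8*b^2 + 19*b + 12) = (b - 4)*(b + 1)*(b + 4)*(b^2 + 4*b + 3) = (b - 4)*(b + 1)^2*(b + 4)*(b + 3)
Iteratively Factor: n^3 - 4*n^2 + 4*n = (n)*(n^2 - 4*n + 4) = n*(n - 2)*(n - 2)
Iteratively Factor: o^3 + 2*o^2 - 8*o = (o)*(o^2 + 2*o - 8) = o*(o - 2)*(o + 4)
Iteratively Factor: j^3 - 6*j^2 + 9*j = (j - 3)*(j^2 - 3*j) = (j - 3)^2*(j)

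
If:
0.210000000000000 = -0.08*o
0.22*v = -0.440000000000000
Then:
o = -2.62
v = -2.00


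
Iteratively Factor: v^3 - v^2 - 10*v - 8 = (v - 4)*(v^2 + 3*v + 2) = (v - 4)*(v + 2)*(v + 1)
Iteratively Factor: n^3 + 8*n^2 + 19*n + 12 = (n + 3)*(n^2 + 5*n + 4) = (n + 3)*(n + 4)*(n + 1)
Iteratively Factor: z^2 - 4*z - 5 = (z + 1)*(z - 5)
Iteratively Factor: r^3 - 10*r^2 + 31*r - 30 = (r - 2)*(r^2 - 8*r + 15) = (r - 3)*(r - 2)*(r - 5)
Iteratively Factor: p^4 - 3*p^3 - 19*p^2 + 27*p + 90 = (p + 2)*(p^3 - 5*p^2 - 9*p + 45) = (p - 5)*(p + 2)*(p^2 - 9) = (p - 5)*(p + 2)*(p + 3)*(p - 3)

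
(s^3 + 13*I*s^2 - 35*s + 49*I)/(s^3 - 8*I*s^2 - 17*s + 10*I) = (s^2 + 14*I*s - 49)/(s^2 - 7*I*s - 10)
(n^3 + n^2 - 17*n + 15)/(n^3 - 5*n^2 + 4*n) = (n^2 + 2*n - 15)/(n*(n - 4))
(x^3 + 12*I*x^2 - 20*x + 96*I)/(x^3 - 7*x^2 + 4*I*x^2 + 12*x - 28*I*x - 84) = (x + 8*I)/(x - 7)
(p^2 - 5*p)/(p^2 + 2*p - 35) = p/(p + 7)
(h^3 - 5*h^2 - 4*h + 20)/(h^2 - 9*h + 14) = (h^2 - 3*h - 10)/(h - 7)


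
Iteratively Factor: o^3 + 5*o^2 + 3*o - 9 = (o + 3)*(o^2 + 2*o - 3) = (o + 3)^2*(o - 1)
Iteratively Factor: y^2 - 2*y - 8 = (y + 2)*(y - 4)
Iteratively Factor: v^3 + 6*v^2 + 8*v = (v + 4)*(v^2 + 2*v) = v*(v + 4)*(v + 2)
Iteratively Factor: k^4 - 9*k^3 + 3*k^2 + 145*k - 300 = (k - 3)*(k^3 - 6*k^2 - 15*k + 100) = (k - 5)*(k - 3)*(k^2 - k - 20) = (k - 5)^2*(k - 3)*(k + 4)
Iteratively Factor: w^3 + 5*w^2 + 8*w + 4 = (w + 2)*(w^2 + 3*w + 2) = (w + 2)^2*(w + 1)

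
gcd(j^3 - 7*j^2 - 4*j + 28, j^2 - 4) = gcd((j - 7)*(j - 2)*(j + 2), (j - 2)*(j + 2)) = j^2 - 4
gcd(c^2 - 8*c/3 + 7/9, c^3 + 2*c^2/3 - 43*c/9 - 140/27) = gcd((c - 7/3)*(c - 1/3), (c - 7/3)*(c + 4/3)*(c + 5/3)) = c - 7/3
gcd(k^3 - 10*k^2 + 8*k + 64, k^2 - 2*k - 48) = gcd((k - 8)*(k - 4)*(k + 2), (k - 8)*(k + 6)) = k - 8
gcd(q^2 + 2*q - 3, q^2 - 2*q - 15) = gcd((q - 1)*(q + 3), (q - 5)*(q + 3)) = q + 3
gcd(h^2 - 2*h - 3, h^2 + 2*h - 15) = h - 3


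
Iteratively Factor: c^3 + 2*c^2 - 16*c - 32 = (c + 2)*(c^2 - 16) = (c - 4)*(c + 2)*(c + 4)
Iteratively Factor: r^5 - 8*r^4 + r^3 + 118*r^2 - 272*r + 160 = (r - 2)*(r^4 - 6*r^3 - 11*r^2 + 96*r - 80) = (r - 2)*(r - 1)*(r^3 - 5*r^2 - 16*r + 80) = (r - 2)*(r - 1)*(r + 4)*(r^2 - 9*r + 20) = (r - 5)*(r - 2)*(r - 1)*(r + 4)*(r - 4)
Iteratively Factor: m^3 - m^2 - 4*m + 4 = (m - 1)*(m^2 - 4) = (m - 1)*(m + 2)*(m - 2)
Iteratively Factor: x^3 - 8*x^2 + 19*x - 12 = (x - 4)*(x^2 - 4*x + 3) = (x - 4)*(x - 1)*(x - 3)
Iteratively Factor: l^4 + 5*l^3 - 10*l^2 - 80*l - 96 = (l + 3)*(l^3 + 2*l^2 - 16*l - 32) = (l - 4)*(l + 3)*(l^2 + 6*l + 8) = (l - 4)*(l + 3)*(l + 4)*(l + 2)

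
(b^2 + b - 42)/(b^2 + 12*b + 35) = (b - 6)/(b + 5)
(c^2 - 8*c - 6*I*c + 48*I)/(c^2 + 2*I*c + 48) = (c - 8)/(c + 8*I)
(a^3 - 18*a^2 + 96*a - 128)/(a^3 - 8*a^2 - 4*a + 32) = (a - 8)/(a + 2)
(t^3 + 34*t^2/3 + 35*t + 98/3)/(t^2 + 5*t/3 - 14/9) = 3*(t^2 + 9*t + 14)/(3*t - 2)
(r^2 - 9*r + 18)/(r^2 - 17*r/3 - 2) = 3*(r - 3)/(3*r + 1)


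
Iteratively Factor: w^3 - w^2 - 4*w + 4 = (w - 1)*(w^2 - 4) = (w - 2)*(w - 1)*(w + 2)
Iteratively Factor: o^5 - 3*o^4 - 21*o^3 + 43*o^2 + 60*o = (o + 1)*(o^4 - 4*o^3 - 17*o^2 + 60*o) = o*(o + 1)*(o^3 - 4*o^2 - 17*o + 60) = o*(o + 1)*(o + 4)*(o^2 - 8*o + 15) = o*(o - 3)*(o + 1)*(o + 4)*(o - 5)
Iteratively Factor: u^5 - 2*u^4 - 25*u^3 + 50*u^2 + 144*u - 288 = (u - 3)*(u^4 + u^3 - 22*u^2 - 16*u + 96) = (u - 4)*(u - 3)*(u^3 + 5*u^2 - 2*u - 24) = (u - 4)*(u - 3)*(u + 3)*(u^2 + 2*u - 8) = (u - 4)*(u - 3)*(u + 3)*(u + 4)*(u - 2)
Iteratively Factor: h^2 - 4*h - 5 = (h + 1)*(h - 5)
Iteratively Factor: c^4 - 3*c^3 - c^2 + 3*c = (c - 1)*(c^3 - 2*c^2 - 3*c) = (c - 1)*(c + 1)*(c^2 - 3*c) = c*(c - 1)*(c + 1)*(c - 3)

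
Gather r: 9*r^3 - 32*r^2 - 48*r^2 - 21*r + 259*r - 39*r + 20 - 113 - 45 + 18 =9*r^3 - 80*r^2 + 199*r - 120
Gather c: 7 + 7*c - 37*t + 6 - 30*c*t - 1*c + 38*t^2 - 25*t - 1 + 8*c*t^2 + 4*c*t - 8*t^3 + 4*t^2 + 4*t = c*(8*t^2 - 26*t + 6) - 8*t^3 + 42*t^2 - 58*t + 12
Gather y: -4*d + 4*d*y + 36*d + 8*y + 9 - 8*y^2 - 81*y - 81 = 32*d - 8*y^2 + y*(4*d - 73) - 72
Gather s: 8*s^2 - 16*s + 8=8*s^2 - 16*s + 8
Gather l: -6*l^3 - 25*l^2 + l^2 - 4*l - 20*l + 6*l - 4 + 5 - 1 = -6*l^3 - 24*l^2 - 18*l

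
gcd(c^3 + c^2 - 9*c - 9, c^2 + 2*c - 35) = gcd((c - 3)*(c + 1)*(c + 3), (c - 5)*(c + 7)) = 1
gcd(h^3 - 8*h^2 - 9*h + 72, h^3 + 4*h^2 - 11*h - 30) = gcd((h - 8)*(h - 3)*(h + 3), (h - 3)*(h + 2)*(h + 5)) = h - 3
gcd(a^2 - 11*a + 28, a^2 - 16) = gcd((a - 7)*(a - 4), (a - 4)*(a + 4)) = a - 4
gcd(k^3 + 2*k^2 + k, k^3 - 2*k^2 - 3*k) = k^2 + k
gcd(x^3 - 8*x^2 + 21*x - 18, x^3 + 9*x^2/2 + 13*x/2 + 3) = 1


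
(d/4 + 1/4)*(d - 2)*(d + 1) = d^3/4 - 3*d/4 - 1/2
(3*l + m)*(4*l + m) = 12*l^2 + 7*l*m + m^2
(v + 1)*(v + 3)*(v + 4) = v^3 + 8*v^2 + 19*v + 12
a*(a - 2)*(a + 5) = a^3 + 3*a^2 - 10*a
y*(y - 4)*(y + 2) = y^3 - 2*y^2 - 8*y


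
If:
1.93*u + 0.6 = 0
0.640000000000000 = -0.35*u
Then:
No Solution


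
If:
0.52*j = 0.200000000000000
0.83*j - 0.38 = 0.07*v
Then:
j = 0.38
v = -0.87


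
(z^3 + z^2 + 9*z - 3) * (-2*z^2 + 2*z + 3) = -2*z^5 - 13*z^3 + 27*z^2 + 21*z - 9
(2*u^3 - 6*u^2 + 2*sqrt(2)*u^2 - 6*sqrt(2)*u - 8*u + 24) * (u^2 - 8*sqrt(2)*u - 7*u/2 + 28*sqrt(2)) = 2*u^5 - 14*sqrt(2)*u^4 - 13*u^4 - 19*u^3 + 91*sqrt(2)*u^3 - 83*sqrt(2)*u^2 + 260*u^2 - 416*sqrt(2)*u - 420*u + 672*sqrt(2)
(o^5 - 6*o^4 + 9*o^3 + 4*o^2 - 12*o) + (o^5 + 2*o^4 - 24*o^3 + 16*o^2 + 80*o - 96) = 2*o^5 - 4*o^4 - 15*o^3 + 20*o^2 + 68*o - 96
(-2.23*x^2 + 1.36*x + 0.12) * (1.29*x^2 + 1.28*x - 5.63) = -2.8767*x^4 - 1.1*x^3 + 14.4505*x^2 - 7.5032*x - 0.6756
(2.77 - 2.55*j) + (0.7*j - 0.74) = 2.03 - 1.85*j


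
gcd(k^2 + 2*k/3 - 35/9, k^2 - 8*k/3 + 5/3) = k - 5/3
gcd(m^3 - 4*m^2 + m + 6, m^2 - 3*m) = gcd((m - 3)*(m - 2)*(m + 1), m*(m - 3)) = m - 3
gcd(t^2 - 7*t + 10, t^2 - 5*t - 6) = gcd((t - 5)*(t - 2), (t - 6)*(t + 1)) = 1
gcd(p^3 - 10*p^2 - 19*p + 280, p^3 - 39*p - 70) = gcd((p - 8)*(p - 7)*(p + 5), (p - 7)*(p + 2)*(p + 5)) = p^2 - 2*p - 35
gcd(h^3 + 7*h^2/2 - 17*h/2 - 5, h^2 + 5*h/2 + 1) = h + 1/2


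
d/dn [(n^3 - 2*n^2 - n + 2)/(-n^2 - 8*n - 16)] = (-n^3 - 12*n^2 + 15*n + 8)/(n^3 + 12*n^2 + 48*n + 64)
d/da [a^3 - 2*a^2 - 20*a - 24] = 3*a^2 - 4*a - 20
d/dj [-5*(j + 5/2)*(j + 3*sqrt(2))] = -10*j - 15*sqrt(2) - 25/2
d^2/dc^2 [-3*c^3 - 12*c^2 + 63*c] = -18*c - 24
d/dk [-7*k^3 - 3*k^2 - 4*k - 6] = -21*k^2 - 6*k - 4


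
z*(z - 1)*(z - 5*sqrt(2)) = z^3 - 5*sqrt(2)*z^2 - z^2 + 5*sqrt(2)*z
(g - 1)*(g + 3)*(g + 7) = g^3 + 9*g^2 + 11*g - 21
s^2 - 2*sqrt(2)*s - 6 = (s - 3*sqrt(2))*(s + sqrt(2))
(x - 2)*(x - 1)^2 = x^3 - 4*x^2 + 5*x - 2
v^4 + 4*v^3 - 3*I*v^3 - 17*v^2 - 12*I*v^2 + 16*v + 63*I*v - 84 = (v - 3)*(v + 7)*(v - 4*I)*(v + I)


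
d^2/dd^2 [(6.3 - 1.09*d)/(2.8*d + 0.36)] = 100.98144/(2.8*d + 0.36)^3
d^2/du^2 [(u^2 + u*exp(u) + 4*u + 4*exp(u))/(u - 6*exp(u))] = 7*(u^3 + 6*u^2*exp(u) + 4*u^2 - 8*u - 36*exp(u) + 8)*exp(u)/(u^3 - 18*u^2*exp(u) + 108*u*exp(2*u) - 216*exp(3*u))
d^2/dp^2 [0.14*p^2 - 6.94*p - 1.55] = 0.280000000000000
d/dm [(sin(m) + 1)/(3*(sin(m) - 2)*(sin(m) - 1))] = (-2*sin(m) + cos(m)^2 + 4)*cos(m)/(3*(sin(m) - 2)^2*(sin(m) - 1)^2)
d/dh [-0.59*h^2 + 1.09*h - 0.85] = 1.09 - 1.18*h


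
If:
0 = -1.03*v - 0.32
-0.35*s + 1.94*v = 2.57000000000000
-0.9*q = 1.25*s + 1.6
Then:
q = 10.81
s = -9.06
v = -0.31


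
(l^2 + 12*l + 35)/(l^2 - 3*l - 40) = (l + 7)/(l - 8)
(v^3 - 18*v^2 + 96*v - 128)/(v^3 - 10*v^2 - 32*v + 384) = (v - 2)/(v + 6)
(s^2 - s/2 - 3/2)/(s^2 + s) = (s - 3/2)/s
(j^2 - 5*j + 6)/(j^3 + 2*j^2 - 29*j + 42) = 1/(j + 7)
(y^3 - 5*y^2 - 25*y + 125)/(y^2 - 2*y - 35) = (y^2 - 10*y + 25)/(y - 7)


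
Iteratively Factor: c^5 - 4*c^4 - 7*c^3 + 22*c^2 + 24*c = (c - 4)*(c^4 - 7*c^2 - 6*c) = (c - 4)*(c + 1)*(c^3 - c^2 - 6*c) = (c - 4)*(c - 3)*(c + 1)*(c^2 + 2*c) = c*(c - 4)*(c - 3)*(c + 1)*(c + 2)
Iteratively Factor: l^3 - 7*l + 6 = (l - 1)*(l^2 + l - 6) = (l - 1)*(l + 3)*(l - 2)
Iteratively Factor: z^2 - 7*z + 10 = (z - 2)*(z - 5)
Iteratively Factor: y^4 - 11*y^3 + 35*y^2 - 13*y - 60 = (y - 5)*(y^3 - 6*y^2 + 5*y + 12) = (y - 5)*(y - 4)*(y^2 - 2*y - 3) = (y - 5)*(y - 4)*(y - 3)*(y + 1)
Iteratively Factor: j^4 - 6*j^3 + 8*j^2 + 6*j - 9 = (j - 3)*(j^3 - 3*j^2 - j + 3) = (j - 3)^2*(j^2 - 1) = (j - 3)^2*(j - 1)*(j + 1)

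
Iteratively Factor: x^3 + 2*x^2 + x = (x)*(x^2 + 2*x + 1) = x*(x + 1)*(x + 1)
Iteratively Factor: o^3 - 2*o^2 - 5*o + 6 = (o - 1)*(o^2 - o - 6) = (o - 1)*(o + 2)*(o - 3)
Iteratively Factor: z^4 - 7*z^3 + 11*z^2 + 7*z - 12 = (z - 4)*(z^3 - 3*z^2 - z + 3) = (z - 4)*(z - 3)*(z^2 - 1) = (z - 4)*(z - 3)*(z + 1)*(z - 1)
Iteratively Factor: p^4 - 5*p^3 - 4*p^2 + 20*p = (p - 5)*(p^3 - 4*p) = (p - 5)*(p - 2)*(p^2 + 2*p) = p*(p - 5)*(p - 2)*(p + 2)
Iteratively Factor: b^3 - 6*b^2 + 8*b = (b)*(b^2 - 6*b + 8) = b*(b - 2)*(b - 4)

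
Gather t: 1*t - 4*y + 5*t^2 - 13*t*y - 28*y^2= 5*t^2 + t*(1 - 13*y) - 28*y^2 - 4*y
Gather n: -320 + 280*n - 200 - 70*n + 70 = 210*n - 450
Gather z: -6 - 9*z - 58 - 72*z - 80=-81*z - 144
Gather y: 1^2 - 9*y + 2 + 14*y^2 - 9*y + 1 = 14*y^2 - 18*y + 4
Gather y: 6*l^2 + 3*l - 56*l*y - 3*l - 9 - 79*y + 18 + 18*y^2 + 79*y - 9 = 6*l^2 - 56*l*y + 18*y^2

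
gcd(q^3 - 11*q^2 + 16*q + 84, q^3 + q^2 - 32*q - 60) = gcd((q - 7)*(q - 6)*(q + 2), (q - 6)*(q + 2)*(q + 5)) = q^2 - 4*q - 12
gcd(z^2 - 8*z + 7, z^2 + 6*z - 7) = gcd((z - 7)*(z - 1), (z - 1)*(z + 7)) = z - 1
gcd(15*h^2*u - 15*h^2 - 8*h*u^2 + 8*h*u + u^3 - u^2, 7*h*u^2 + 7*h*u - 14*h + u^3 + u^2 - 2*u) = u - 1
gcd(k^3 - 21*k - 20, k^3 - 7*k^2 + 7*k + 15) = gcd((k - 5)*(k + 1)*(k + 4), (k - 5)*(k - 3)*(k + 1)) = k^2 - 4*k - 5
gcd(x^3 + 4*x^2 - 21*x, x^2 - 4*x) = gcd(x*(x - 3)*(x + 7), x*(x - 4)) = x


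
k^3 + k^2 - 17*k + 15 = (k - 3)*(k - 1)*(k + 5)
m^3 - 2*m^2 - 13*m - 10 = (m - 5)*(m + 1)*(m + 2)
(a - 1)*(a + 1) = a^2 - 1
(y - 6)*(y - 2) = y^2 - 8*y + 12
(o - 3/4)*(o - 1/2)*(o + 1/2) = o^3 - 3*o^2/4 - o/4 + 3/16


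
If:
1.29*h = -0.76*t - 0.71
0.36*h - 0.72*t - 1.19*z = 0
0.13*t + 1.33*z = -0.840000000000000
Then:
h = -0.95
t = 0.68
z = -0.70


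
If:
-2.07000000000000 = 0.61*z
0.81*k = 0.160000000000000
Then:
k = 0.20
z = -3.39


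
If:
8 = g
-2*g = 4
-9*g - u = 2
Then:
No Solution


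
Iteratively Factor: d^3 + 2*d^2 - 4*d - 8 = (d + 2)*(d^2 - 4) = (d - 2)*(d + 2)*(d + 2)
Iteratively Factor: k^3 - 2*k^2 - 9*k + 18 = (k - 2)*(k^2 - 9) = (k - 3)*(k - 2)*(k + 3)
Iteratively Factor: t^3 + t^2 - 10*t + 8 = (t + 4)*(t^2 - 3*t + 2) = (t - 2)*(t + 4)*(t - 1)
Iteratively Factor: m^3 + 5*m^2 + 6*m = (m + 2)*(m^2 + 3*m) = m*(m + 2)*(m + 3)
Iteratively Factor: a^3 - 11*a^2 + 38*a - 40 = (a - 2)*(a^2 - 9*a + 20) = (a - 4)*(a - 2)*(a - 5)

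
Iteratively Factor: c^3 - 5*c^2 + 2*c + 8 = (c - 4)*(c^2 - c - 2) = (c - 4)*(c - 2)*(c + 1)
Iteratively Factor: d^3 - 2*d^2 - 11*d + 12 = (d - 1)*(d^2 - d - 12) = (d - 4)*(d - 1)*(d + 3)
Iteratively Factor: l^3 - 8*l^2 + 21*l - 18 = (l - 3)*(l^2 - 5*l + 6) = (l - 3)^2*(l - 2)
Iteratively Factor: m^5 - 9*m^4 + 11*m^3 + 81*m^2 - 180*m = (m + 3)*(m^4 - 12*m^3 + 47*m^2 - 60*m) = (m - 5)*(m + 3)*(m^3 - 7*m^2 + 12*m) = m*(m - 5)*(m + 3)*(m^2 - 7*m + 12) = m*(m - 5)*(m - 4)*(m + 3)*(m - 3)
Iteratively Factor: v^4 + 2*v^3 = (v)*(v^3 + 2*v^2) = v*(v + 2)*(v^2) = v^2*(v + 2)*(v)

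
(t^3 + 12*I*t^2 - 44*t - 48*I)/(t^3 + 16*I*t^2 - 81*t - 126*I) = (t^2 + 6*I*t - 8)/(t^2 + 10*I*t - 21)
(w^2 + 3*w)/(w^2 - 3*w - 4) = w*(w + 3)/(w^2 - 3*w - 4)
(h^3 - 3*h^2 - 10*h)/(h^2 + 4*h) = (h^2 - 3*h - 10)/(h + 4)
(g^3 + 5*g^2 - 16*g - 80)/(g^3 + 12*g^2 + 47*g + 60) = (g - 4)/(g + 3)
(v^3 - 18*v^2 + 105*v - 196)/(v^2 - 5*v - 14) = (v^2 - 11*v + 28)/(v + 2)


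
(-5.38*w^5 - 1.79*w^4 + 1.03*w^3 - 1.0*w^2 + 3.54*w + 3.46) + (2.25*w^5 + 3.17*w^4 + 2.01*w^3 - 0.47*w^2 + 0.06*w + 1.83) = -3.13*w^5 + 1.38*w^4 + 3.04*w^3 - 1.47*w^2 + 3.6*w + 5.29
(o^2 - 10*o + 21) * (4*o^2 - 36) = 4*o^4 - 40*o^3 + 48*o^2 + 360*o - 756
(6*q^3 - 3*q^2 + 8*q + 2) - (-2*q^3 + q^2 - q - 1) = 8*q^3 - 4*q^2 + 9*q + 3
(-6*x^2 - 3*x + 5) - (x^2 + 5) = -7*x^2 - 3*x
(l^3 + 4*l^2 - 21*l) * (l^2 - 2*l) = l^5 + 2*l^4 - 29*l^3 + 42*l^2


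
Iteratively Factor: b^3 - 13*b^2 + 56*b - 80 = (b - 5)*(b^2 - 8*b + 16) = (b - 5)*(b - 4)*(b - 4)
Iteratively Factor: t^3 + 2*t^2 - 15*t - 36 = (t - 4)*(t^2 + 6*t + 9) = (t - 4)*(t + 3)*(t + 3)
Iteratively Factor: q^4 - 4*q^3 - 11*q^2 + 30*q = (q - 5)*(q^3 + q^2 - 6*q) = (q - 5)*(q - 2)*(q^2 + 3*q) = (q - 5)*(q - 2)*(q + 3)*(q)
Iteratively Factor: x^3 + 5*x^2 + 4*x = (x + 4)*(x^2 + x) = x*(x + 4)*(x + 1)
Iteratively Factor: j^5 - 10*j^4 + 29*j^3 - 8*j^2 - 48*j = (j - 4)*(j^4 - 6*j^3 + 5*j^2 + 12*j) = (j - 4)*(j - 3)*(j^3 - 3*j^2 - 4*j) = (j - 4)^2*(j - 3)*(j^2 + j) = (j - 4)^2*(j - 3)*(j + 1)*(j)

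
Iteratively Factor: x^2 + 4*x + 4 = (x + 2)*(x + 2)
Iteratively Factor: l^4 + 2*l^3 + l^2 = (l + 1)*(l^3 + l^2) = l*(l + 1)*(l^2 + l) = l*(l + 1)^2*(l)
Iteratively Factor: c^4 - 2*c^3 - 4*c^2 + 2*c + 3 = (c - 3)*(c^3 + c^2 - c - 1) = (c - 3)*(c - 1)*(c^2 + 2*c + 1) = (c - 3)*(c - 1)*(c + 1)*(c + 1)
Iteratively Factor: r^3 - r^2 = (r)*(r^2 - r) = r*(r - 1)*(r)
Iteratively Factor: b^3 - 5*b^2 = (b - 5)*(b^2) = b*(b - 5)*(b)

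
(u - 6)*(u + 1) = u^2 - 5*u - 6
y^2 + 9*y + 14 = (y + 2)*(y + 7)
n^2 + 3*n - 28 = (n - 4)*(n + 7)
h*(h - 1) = h^2 - h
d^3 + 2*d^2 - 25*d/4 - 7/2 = (d - 2)*(d + 1/2)*(d + 7/2)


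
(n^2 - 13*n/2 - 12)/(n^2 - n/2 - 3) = (n - 8)/(n - 2)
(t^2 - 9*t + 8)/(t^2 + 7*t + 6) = (t^2 - 9*t + 8)/(t^2 + 7*t + 6)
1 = 1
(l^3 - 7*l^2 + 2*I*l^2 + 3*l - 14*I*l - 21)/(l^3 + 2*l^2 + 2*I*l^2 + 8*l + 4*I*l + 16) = (l^3 + l^2*(-7 + 2*I) + l*(3 - 14*I) - 21)/(l^3 + 2*l^2*(1 + I) + 4*l*(2 + I) + 16)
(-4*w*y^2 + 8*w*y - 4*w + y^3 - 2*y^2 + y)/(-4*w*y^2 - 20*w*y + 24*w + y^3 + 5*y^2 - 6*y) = (y - 1)/(y + 6)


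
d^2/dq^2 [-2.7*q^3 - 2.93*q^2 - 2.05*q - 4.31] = -16.2*q - 5.86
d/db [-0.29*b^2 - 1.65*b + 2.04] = -0.58*b - 1.65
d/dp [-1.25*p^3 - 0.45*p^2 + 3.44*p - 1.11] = -3.75*p^2 - 0.9*p + 3.44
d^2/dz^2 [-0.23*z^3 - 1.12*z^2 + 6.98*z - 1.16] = -1.38*z - 2.24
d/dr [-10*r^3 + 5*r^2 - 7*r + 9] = -30*r^2 + 10*r - 7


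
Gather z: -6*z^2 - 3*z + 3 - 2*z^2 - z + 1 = -8*z^2 - 4*z + 4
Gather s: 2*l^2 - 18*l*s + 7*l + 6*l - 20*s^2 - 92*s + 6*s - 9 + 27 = 2*l^2 + 13*l - 20*s^2 + s*(-18*l - 86) + 18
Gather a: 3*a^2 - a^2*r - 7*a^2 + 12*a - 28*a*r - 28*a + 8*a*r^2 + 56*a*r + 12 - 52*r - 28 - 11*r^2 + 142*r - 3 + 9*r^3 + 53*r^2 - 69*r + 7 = a^2*(-r - 4) + a*(8*r^2 + 28*r - 16) + 9*r^3 + 42*r^2 + 21*r - 12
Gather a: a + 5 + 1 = a + 6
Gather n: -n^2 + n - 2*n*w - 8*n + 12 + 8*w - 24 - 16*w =-n^2 + n*(-2*w - 7) - 8*w - 12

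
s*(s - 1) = s^2 - s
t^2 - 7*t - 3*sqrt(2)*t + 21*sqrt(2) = (t - 7)*(t - 3*sqrt(2))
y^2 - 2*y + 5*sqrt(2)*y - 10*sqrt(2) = (y - 2)*(y + 5*sqrt(2))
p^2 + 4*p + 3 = (p + 1)*(p + 3)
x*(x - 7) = x^2 - 7*x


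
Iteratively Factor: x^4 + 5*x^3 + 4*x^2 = (x)*(x^3 + 5*x^2 + 4*x) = x^2*(x^2 + 5*x + 4) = x^2*(x + 4)*(x + 1)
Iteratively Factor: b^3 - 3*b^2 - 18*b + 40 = (b - 2)*(b^2 - b - 20) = (b - 5)*(b - 2)*(b + 4)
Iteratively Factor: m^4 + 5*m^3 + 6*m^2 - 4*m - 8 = (m + 2)*(m^3 + 3*m^2 - 4) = (m + 2)^2*(m^2 + m - 2) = (m - 1)*(m + 2)^2*(m + 2)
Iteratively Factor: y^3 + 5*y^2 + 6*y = (y + 2)*(y^2 + 3*y) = (y + 2)*(y + 3)*(y)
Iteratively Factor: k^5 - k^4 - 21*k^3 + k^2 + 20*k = (k - 1)*(k^4 - 21*k^2 - 20*k) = (k - 1)*(k + 4)*(k^3 - 4*k^2 - 5*k) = (k - 1)*(k + 1)*(k + 4)*(k^2 - 5*k) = (k - 5)*(k - 1)*(k + 1)*(k + 4)*(k)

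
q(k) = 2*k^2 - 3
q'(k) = 4*k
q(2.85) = 13.24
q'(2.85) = 11.40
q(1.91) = 4.30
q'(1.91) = 7.64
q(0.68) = -2.08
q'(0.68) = 2.72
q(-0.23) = -2.89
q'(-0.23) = -0.92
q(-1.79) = 3.41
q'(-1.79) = -7.16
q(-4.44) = 36.43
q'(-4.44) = -17.76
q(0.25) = -2.88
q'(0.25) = 1.00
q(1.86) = 3.92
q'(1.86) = 7.44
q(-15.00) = 447.00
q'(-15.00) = -60.00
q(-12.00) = 285.00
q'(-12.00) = -48.00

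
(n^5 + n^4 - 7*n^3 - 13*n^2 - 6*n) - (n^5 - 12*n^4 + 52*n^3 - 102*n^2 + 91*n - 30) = 13*n^4 - 59*n^3 + 89*n^2 - 97*n + 30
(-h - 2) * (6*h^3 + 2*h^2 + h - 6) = -6*h^4 - 14*h^3 - 5*h^2 + 4*h + 12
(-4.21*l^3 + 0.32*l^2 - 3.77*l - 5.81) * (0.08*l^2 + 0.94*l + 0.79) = -0.3368*l^5 - 3.9318*l^4 - 3.3267*l^3 - 3.7558*l^2 - 8.4397*l - 4.5899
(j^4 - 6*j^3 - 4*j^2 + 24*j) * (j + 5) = j^5 - j^4 - 34*j^3 + 4*j^2 + 120*j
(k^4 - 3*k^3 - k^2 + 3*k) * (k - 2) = k^5 - 5*k^4 + 5*k^3 + 5*k^2 - 6*k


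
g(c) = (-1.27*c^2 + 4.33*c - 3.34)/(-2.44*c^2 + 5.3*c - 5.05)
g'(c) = (4.33 - 2.54*c)/(-2.44*c^2 + 5.3*c - 5.05) + (4.88*c - 5.3)*(-1.27*c^2 + 4.33*c - 3.34)/(-2.44*c^2 + 5.3*c - 5.05)^2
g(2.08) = -0.04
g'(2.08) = 0.25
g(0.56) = 0.46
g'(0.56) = -0.61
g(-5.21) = 0.61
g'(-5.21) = 0.01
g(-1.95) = 0.67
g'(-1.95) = 0.03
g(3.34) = 0.21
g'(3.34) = 0.13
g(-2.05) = 0.67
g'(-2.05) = 0.03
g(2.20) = -0.01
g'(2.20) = 0.25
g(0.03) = 0.66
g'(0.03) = -0.18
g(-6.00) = 0.60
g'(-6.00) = 0.01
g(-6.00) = 0.60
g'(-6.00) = 0.01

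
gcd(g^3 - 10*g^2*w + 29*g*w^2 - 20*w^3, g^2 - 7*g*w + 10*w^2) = -g + 5*w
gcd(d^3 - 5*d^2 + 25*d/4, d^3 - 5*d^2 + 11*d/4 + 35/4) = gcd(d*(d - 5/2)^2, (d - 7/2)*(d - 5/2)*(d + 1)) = d - 5/2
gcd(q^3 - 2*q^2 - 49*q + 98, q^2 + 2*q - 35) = q + 7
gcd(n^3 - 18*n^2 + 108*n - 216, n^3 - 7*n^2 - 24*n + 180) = n^2 - 12*n + 36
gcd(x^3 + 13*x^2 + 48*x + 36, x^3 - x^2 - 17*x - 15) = x + 1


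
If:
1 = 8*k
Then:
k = 1/8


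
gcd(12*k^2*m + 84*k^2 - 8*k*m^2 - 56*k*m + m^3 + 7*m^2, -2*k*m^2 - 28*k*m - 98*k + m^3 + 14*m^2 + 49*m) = 2*k*m + 14*k - m^2 - 7*m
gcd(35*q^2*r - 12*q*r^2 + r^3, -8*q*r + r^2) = r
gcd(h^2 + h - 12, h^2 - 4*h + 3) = h - 3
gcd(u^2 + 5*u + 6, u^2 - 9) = u + 3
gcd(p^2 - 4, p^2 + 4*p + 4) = p + 2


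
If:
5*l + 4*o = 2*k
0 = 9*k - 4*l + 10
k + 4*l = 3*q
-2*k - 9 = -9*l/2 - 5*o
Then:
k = -214/55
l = -344/55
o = 323/55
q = -106/11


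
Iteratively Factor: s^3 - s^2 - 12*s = (s - 4)*(s^2 + 3*s) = s*(s - 4)*(s + 3)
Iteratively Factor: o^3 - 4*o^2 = (o)*(o^2 - 4*o) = o*(o - 4)*(o)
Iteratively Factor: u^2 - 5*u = (u)*(u - 5)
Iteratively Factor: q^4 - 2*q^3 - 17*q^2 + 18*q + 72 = (q + 2)*(q^3 - 4*q^2 - 9*q + 36) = (q - 3)*(q + 2)*(q^2 - q - 12) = (q - 3)*(q + 2)*(q + 3)*(q - 4)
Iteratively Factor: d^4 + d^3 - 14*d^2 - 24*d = (d + 2)*(d^3 - d^2 - 12*d) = (d + 2)*(d + 3)*(d^2 - 4*d) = (d - 4)*(d + 2)*(d + 3)*(d)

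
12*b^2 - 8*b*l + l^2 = (-6*b + l)*(-2*b + l)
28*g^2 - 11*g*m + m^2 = (-7*g + m)*(-4*g + m)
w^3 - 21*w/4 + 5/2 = (w - 2)*(w - 1/2)*(w + 5/2)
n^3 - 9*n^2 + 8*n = n*(n - 8)*(n - 1)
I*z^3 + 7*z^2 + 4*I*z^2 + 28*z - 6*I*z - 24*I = (z + 4)*(z - 6*I)*(I*z + 1)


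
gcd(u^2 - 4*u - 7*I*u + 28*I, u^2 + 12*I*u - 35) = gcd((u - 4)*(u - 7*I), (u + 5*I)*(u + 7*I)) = 1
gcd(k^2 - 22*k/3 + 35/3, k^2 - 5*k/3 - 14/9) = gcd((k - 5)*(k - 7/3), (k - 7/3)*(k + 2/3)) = k - 7/3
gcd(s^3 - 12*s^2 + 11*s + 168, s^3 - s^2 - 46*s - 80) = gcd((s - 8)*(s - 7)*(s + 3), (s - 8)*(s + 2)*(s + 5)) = s - 8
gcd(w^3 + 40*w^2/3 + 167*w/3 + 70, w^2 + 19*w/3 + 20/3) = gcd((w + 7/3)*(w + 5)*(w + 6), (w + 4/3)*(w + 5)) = w + 5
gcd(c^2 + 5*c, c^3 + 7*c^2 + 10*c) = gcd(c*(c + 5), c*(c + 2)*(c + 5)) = c^2 + 5*c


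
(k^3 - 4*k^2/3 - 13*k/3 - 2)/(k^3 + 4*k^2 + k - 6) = (k^3 - 4*k^2/3 - 13*k/3 - 2)/(k^3 + 4*k^2 + k - 6)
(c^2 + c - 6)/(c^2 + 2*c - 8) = (c + 3)/(c + 4)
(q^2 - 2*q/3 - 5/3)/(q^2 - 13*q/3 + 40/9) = 3*(q + 1)/(3*q - 8)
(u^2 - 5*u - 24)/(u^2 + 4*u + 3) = (u - 8)/(u + 1)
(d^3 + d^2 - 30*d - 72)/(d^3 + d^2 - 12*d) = (d^2 - 3*d - 18)/(d*(d - 3))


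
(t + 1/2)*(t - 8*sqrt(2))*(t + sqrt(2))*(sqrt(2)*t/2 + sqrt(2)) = sqrt(2)*t^4/2 - 7*t^3 + 5*sqrt(2)*t^3/4 - 35*t^2/2 - 15*sqrt(2)*t^2/2 - 20*sqrt(2)*t - 7*t - 8*sqrt(2)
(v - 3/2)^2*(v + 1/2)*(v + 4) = v^4 + 3*v^3/2 - 37*v^2/4 + 33*v/8 + 9/2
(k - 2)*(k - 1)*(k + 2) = k^3 - k^2 - 4*k + 4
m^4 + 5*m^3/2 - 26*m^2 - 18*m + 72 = (m - 4)*(m - 3/2)*(m + 2)*(m + 6)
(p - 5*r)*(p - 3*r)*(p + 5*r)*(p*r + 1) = p^4*r - 3*p^3*r^2 + p^3 - 25*p^2*r^3 - 3*p^2*r + 75*p*r^4 - 25*p*r^2 + 75*r^3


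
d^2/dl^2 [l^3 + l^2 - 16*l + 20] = 6*l + 2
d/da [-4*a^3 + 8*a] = 8 - 12*a^2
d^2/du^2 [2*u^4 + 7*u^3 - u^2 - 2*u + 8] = 24*u^2 + 42*u - 2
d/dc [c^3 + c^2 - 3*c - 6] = 3*c^2 + 2*c - 3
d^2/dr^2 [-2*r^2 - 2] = -4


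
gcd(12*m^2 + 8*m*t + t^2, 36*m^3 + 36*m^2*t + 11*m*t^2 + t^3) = 12*m^2 + 8*m*t + t^2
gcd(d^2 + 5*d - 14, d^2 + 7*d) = d + 7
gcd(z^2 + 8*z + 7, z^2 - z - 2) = z + 1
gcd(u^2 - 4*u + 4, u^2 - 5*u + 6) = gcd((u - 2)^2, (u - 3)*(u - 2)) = u - 2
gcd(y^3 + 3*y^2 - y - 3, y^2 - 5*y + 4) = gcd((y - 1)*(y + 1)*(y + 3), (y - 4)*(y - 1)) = y - 1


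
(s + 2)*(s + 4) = s^2 + 6*s + 8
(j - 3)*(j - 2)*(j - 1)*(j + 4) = j^4 - 2*j^3 - 13*j^2 + 38*j - 24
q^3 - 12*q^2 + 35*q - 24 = (q - 8)*(q - 3)*(q - 1)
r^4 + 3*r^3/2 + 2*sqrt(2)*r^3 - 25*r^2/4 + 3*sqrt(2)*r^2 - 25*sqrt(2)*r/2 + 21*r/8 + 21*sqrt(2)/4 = (r - 3/2)*(r - 1/2)*(r + 7/2)*(r + 2*sqrt(2))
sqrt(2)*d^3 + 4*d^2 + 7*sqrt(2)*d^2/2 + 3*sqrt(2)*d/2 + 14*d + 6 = (d + 3)*(d + 2*sqrt(2))*(sqrt(2)*d + sqrt(2)/2)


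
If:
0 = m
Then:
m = 0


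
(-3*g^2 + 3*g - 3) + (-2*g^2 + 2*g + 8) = -5*g^2 + 5*g + 5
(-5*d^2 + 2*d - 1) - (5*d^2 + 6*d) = -10*d^2 - 4*d - 1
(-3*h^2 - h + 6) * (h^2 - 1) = -3*h^4 - h^3 + 9*h^2 + h - 6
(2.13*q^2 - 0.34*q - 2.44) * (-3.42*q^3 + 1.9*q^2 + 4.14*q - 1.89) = -7.2846*q^5 + 5.2098*q^4 + 16.517*q^3 - 10.0693*q^2 - 9.459*q + 4.6116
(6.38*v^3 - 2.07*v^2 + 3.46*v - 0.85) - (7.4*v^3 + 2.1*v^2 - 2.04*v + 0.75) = -1.02*v^3 - 4.17*v^2 + 5.5*v - 1.6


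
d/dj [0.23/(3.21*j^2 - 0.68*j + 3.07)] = (0.1564 - 1.4766*j)/(3.21*j^2 - 0.68*j + 3.07)^2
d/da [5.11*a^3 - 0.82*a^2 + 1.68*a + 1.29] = 15.33*a^2 - 1.64*a + 1.68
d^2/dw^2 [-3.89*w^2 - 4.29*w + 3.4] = -7.78000000000000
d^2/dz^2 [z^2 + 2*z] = 2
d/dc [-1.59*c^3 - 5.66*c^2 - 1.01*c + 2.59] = -4.77*c^2 - 11.32*c - 1.01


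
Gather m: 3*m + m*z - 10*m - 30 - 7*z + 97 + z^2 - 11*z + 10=m*(z - 7) + z^2 - 18*z + 77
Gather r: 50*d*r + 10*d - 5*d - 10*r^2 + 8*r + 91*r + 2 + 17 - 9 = 5*d - 10*r^2 + r*(50*d + 99) + 10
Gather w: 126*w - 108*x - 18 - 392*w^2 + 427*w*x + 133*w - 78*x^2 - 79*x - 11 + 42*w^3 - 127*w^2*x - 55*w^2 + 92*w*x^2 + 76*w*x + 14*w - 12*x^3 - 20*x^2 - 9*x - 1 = 42*w^3 + w^2*(-127*x - 447) + w*(92*x^2 + 503*x + 273) - 12*x^3 - 98*x^2 - 196*x - 30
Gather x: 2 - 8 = -6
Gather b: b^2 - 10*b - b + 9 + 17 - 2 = b^2 - 11*b + 24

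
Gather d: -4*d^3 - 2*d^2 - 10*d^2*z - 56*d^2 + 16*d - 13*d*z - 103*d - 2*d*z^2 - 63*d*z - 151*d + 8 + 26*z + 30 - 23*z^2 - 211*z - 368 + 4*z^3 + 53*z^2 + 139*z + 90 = -4*d^3 + d^2*(-10*z - 58) + d*(-2*z^2 - 76*z - 238) + 4*z^3 + 30*z^2 - 46*z - 240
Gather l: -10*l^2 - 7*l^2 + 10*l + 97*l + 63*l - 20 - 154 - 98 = -17*l^2 + 170*l - 272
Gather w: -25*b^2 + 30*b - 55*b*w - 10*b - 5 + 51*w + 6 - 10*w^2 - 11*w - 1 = -25*b^2 + 20*b - 10*w^2 + w*(40 - 55*b)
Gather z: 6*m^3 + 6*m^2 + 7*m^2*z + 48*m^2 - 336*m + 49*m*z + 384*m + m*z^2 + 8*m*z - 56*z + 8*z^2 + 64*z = 6*m^3 + 54*m^2 + 48*m + z^2*(m + 8) + z*(7*m^2 + 57*m + 8)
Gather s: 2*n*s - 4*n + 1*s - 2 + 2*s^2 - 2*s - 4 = -4*n + 2*s^2 + s*(2*n - 1) - 6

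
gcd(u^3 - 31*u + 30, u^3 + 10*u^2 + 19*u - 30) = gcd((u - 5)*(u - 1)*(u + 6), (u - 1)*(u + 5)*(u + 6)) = u^2 + 5*u - 6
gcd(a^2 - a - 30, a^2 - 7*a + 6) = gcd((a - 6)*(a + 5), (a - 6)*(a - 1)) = a - 6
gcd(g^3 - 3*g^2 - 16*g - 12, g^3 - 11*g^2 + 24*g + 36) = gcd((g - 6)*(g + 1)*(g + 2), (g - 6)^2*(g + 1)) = g^2 - 5*g - 6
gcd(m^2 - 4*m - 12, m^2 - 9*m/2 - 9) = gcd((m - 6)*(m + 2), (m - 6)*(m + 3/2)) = m - 6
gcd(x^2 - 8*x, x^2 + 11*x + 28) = 1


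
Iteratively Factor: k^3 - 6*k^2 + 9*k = (k - 3)*(k^2 - 3*k) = k*(k - 3)*(k - 3)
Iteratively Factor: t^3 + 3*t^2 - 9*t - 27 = (t + 3)*(t^2 - 9) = (t + 3)^2*(t - 3)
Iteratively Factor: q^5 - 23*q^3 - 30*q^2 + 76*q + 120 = (q + 3)*(q^4 - 3*q^3 - 14*q^2 + 12*q + 40) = (q + 2)*(q + 3)*(q^3 - 5*q^2 - 4*q + 20) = (q + 2)^2*(q + 3)*(q^2 - 7*q + 10) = (q - 5)*(q + 2)^2*(q + 3)*(q - 2)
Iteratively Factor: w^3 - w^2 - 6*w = (w)*(w^2 - w - 6) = w*(w + 2)*(w - 3)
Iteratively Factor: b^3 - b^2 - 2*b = (b - 2)*(b^2 + b) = b*(b - 2)*(b + 1)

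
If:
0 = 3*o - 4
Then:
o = 4/3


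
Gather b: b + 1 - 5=b - 4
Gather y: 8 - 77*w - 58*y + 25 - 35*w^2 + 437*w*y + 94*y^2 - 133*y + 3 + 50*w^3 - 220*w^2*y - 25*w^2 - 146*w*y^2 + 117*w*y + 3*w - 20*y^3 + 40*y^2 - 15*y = 50*w^3 - 60*w^2 - 74*w - 20*y^3 + y^2*(134 - 146*w) + y*(-220*w^2 + 554*w - 206) + 36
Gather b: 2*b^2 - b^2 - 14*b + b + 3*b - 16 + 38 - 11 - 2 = b^2 - 10*b + 9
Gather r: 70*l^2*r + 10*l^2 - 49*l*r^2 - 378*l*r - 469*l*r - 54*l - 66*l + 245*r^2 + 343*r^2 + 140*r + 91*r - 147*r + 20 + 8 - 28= 10*l^2 - 120*l + r^2*(588 - 49*l) + r*(70*l^2 - 847*l + 84)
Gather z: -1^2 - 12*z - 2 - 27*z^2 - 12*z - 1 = -27*z^2 - 24*z - 4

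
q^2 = q^2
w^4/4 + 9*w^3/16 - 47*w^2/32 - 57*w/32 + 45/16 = (w/4 + 1/2)*(w - 3/2)*(w - 5/4)*(w + 3)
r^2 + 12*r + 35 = (r + 5)*(r + 7)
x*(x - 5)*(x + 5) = x^3 - 25*x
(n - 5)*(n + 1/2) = n^2 - 9*n/2 - 5/2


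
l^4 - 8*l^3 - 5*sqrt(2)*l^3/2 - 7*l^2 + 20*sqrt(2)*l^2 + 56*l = l*(l - 8)*(l - 7*sqrt(2)/2)*(l + sqrt(2))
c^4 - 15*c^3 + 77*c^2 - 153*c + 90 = (c - 6)*(c - 5)*(c - 3)*(c - 1)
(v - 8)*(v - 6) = v^2 - 14*v + 48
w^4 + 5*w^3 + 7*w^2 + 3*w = w*(w + 1)^2*(w + 3)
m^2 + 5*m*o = m*(m + 5*o)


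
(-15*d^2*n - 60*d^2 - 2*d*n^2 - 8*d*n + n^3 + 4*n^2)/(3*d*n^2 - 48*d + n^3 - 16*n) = (-5*d + n)/(n - 4)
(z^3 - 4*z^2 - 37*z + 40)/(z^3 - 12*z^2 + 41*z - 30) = (z^2 - 3*z - 40)/(z^2 - 11*z + 30)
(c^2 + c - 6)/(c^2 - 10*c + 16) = (c + 3)/(c - 8)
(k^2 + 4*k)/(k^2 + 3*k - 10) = k*(k + 4)/(k^2 + 3*k - 10)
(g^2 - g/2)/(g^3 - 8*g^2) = (g - 1/2)/(g*(g - 8))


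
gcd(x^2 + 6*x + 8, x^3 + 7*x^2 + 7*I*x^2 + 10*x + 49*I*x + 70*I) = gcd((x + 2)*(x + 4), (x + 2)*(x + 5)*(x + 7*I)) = x + 2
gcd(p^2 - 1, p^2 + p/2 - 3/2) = p - 1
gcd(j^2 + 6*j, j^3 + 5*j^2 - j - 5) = 1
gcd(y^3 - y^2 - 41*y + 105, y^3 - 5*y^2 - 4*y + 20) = y - 5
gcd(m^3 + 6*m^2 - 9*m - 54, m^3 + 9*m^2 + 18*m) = m^2 + 9*m + 18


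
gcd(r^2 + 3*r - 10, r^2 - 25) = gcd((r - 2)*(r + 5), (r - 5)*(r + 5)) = r + 5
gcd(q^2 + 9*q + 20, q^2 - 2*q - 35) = q + 5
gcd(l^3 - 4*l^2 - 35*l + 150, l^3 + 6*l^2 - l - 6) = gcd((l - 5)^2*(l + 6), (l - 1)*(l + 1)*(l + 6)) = l + 6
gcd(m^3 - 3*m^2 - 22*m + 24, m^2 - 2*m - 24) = m^2 - 2*m - 24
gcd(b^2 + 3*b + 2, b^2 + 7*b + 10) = b + 2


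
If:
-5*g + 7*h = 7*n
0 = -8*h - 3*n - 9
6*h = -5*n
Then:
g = -63/10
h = -45/22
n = 27/11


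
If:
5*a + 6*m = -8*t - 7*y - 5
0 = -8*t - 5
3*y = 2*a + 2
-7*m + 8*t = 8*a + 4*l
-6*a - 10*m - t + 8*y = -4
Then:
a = -1277/1112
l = -7383/8896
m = 2385/2224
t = -5/8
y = -55/556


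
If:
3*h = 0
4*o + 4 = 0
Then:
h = 0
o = -1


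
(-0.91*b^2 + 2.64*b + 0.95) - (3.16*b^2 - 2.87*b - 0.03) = -4.07*b^2 + 5.51*b + 0.98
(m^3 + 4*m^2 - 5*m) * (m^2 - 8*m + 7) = m^5 - 4*m^4 - 30*m^3 + 68*m^2 - 35*m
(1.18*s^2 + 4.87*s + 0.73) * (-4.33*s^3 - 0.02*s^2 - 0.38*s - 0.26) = -5.1094*s^5 - 21.1107*s^4 - 3.7067*s^3 - 2.172*s^2 - 1.5436*s - 0.1898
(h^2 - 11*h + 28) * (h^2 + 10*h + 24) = h^4 - h^3 - 58*h^2 + 16*h + 672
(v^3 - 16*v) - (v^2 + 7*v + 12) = v^3 - v^2 - 23*v - 12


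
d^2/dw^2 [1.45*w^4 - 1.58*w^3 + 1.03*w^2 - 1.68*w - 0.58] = 17.4*w^2 - 9.48*w + 2.06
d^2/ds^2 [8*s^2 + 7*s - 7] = 16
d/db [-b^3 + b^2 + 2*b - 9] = -3*b^2 + 2*b + 2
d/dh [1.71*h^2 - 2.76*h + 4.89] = 3.42*h - 2.76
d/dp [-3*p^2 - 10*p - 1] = -6*p - 10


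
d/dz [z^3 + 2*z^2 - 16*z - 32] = 3*z^2 + 4*z - 16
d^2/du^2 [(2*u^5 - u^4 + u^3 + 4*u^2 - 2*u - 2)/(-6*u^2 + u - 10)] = 2*(-216*u^7 + 132*u^6 - 1110*u^5 + 483*u^4 - 1973*u^3 + 1566*u^2 - 696*u - 498)/(216*u^6 - 108*u^5 + 1098*u^4 - 361*u^3 + 1830*u^2 - 300*u + 1000)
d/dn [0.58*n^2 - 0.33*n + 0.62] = 1.16*n - 0.33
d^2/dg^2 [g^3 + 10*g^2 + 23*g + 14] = 6*g + 20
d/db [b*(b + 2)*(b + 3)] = 3*b^2 + 10*b + 6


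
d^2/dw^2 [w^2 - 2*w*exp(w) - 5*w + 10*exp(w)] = -2*w*exp(w) + 6*exp(w) + 2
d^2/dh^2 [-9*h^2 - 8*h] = -18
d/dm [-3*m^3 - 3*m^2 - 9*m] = -9*m^2 - 6*m - 9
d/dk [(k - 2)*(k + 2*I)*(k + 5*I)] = 3*k^2 + k*(-4 + 14*I) - 10 - 14*I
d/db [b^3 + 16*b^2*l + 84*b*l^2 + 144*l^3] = 3*b^2 + 32*b*l + 84*l^2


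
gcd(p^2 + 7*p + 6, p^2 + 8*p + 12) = p + 6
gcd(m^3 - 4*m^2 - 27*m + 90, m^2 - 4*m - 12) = m - 6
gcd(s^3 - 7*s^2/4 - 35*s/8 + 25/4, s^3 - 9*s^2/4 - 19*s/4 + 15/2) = s^2 + 3*s/4 - 5/2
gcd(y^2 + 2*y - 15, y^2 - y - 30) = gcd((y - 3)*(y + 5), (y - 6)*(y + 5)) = y + 5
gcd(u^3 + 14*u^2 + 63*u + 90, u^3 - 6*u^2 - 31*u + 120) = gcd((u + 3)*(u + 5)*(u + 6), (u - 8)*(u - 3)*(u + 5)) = u + 5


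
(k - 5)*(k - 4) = k^2 - 9*k + 20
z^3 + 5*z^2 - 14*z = z*(z - 2)*(z + 7)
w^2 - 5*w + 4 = (w - 4)*(w - 1)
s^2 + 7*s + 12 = (s + 3)*(s + 4)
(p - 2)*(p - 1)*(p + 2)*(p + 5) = p^4 + 4*p^3 - 9*p^2 - 16*p + 20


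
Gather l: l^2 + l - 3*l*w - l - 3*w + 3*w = l^2 - 3*l*w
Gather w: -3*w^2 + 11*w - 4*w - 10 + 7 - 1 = -3*w^2 + 7*w - 4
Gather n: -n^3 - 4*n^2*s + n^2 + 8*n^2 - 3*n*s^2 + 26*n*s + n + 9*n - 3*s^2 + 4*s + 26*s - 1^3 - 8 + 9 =-n^3 + n^2*(9 - 4*s) + n*(-3*s^2 + 26*s + 10) - 3*s^2 + 30*s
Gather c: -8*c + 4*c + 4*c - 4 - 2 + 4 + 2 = 0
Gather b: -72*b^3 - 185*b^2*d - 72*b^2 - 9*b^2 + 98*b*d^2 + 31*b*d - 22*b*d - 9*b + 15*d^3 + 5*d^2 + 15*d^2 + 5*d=-72*b^3 + b^2*(-185*d - 81) + b*(98*d^2 + 9*d - 9) + 15*d^3 + 20*d^2 + 5*d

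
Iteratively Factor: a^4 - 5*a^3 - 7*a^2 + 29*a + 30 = (a - 3)*(a^3 - 2*a^2 - 13*a - 10) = (a - 5)*(a - 3)*(a^2 + 3*a + 2) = (a - 5)*(a - 3)*(a + 1)*(a + 2)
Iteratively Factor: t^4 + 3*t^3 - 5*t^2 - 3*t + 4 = (t - 1)*(t^3 + 4*t^2 - t - 4) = (t - 1)^2*(t^2 + 5*t + 4) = (t - 1)^2*(t + 4)*(t + 1)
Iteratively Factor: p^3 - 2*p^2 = (p)*(p^2 - 2*p) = p*(p - 2)*(p)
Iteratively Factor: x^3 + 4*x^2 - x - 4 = (x + 1)*(x^2 + 3*x - 4) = (x - 1)*(x + 1)*(x + 4)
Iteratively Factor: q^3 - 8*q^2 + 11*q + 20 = (q - 5)*(q^2 - 3*q - 4) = (q - 5)*(q + 1)*(q - 4)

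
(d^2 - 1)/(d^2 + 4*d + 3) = (d - 1)/(d + 3)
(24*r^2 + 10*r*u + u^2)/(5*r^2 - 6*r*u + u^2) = (24*r^2 + 10*r*u + u^2)/(5*r^2 - 6*r*u + u^2)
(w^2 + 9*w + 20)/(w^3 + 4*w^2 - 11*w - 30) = (w + 4)/(w^2 - w - 6)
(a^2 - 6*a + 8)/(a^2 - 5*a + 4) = (a - 2)/(a - 1)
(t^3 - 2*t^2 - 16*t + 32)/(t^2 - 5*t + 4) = (t^2 + 2*t - 8)/(t - 1)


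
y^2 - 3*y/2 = y*(y - 3/2)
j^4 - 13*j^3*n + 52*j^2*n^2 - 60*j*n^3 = j*(j - 6*n)*(j - 5*n)*(j - 2*n)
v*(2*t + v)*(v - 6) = 2*t*v^2 - 12*t*v + v^3 - 6*v^2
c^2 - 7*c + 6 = (c - 6)*(c - 1)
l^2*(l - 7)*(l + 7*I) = l^4 - 7*l^3 + 7*I*l^3 - 49*I*l^2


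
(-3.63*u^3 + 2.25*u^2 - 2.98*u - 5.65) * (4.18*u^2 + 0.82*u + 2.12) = -15.1734*u^5 + 6.4284*u^4 - 18.307*u^3 - 21.2906*u^2 - 10.9506*u - 11.978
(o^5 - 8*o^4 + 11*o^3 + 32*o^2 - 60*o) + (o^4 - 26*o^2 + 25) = o^5 - 7*o^4 + 11*o^3 + 6*o^2 - 60*o + 25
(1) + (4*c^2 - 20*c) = 4*c^2 - 20*c + 1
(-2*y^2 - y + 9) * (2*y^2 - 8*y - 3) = -4*y^4 + 14*y^3 + 32*y^2 - 69*y - 27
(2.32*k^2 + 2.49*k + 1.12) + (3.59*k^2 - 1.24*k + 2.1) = 5.91*k^2 + 1.25*k + 3.22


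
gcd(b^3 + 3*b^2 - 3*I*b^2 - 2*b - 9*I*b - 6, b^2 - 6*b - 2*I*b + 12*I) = b - 2*I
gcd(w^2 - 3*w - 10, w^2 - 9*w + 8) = 1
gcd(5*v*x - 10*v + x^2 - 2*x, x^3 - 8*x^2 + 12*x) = x - 2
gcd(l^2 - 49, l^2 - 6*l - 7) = l - 7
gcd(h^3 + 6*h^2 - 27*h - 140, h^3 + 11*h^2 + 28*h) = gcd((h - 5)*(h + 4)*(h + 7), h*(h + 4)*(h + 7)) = h^2 + 11*h + 28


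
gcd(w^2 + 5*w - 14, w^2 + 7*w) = w + 7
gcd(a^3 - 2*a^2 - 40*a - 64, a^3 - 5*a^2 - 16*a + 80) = a + 4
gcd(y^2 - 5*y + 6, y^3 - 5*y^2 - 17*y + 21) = 1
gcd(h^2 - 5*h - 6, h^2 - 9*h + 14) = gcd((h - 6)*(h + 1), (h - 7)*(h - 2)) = 1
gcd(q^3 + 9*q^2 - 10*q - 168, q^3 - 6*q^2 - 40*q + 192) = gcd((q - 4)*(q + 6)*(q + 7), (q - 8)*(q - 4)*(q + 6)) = q^2 + 2*q - 24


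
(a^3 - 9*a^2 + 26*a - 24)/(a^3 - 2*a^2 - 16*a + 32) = (a - 3)/(a + 4)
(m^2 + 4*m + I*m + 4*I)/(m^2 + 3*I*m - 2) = (m + 4)/(m + 2*I)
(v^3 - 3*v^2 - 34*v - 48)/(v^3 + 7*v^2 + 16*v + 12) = (v - 8)/(v + 2)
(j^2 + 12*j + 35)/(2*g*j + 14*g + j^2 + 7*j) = (j + 5)/(2*g + j)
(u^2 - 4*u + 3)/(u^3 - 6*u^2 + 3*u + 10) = (u^2 - 4*u + 3)/(u^3 - 6*u^2 + 3*u + 10)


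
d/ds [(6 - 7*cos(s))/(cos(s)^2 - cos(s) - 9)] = (7*sin(s)^2 + 12*cos(s) - 76)*sin(s)/(sin(s)^2 + cos(s) + 8)^2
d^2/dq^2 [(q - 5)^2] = 2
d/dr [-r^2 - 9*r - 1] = -2*r - 9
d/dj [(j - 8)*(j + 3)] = 2*j - 5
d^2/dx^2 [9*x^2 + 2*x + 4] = 18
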